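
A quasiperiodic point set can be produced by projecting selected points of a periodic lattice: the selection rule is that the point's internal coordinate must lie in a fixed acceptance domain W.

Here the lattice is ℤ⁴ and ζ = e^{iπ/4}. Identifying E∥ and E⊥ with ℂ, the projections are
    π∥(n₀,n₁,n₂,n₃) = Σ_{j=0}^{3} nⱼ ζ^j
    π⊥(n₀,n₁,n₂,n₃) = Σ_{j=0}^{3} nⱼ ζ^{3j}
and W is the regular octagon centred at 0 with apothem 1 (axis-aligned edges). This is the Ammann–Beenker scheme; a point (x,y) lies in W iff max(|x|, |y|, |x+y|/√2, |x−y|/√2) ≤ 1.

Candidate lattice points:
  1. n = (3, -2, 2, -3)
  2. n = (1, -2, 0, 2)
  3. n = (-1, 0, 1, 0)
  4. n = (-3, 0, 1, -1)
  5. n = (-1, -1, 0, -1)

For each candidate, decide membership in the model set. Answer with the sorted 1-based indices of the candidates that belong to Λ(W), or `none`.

With ζ = e^{iπ/4} the internal vectors are ζ^0,ζ^3,ζ^6,ζ^9.
#1 (3, -2, 2, -3): internal (2.2929, -5.5355); octagon support 5.5355 vs apothem 1 → ∉ W
#2 (1, -2, 0, 2): internal (3.8284, 0.0000); octagon support 3.8284 vs apothem 1 → ∉ W
#3 (-1, 0, 1, 0): internal (-1.0000, -1.0000); octagon support 1.4142 vs apothem 1 → ∉ W
#4 (-3, 0, 1, -1): internal (-3.7071, -1.7071); octagon support 3.8284 vs apothem 1 → ∉ W
#5 (-1, -1, 0, -1): internal (-1.0000, -1.4142); octagon support 1.7071 vs apothem 1 → ∉ W

none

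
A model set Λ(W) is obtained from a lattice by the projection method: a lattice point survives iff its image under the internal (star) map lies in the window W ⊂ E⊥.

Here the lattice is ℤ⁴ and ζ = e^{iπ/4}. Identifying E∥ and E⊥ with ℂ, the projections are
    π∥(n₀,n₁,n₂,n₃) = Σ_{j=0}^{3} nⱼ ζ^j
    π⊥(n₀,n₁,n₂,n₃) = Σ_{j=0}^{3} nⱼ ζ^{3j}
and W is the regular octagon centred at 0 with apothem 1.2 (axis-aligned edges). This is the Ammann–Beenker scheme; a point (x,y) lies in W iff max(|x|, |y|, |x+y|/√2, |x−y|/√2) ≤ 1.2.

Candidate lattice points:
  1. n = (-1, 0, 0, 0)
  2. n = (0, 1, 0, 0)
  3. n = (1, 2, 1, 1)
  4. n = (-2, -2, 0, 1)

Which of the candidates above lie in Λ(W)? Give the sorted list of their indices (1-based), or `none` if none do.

Internal map: ζ^{3j} for j=0..3 gives (1,0), (−√2/2,√2/2), (0,−1), (√2/2,√2/2).
#1 (-1, 0, 0, 0): internal (-1.000000, 0.000000); octagon support 1.000000 vs apothem 1.2 → ∈ W
#2 (0, 1, 0, 0): internal (-0.707107, 0.707107); octagon support 1.000000 vs apothem 1.2 → ∈ W
#3 (1, 2, 1, 1): internal (0.292893, 1.121320); octagon support 1.121320 vs apothem 1.2 → ∈ W
#4 (-2, -2, 0, 1): internal (0.121320, -0.707107); octagon support 0.707107 vs apothem 1.2 → ∈ W

1, 2, 3, 4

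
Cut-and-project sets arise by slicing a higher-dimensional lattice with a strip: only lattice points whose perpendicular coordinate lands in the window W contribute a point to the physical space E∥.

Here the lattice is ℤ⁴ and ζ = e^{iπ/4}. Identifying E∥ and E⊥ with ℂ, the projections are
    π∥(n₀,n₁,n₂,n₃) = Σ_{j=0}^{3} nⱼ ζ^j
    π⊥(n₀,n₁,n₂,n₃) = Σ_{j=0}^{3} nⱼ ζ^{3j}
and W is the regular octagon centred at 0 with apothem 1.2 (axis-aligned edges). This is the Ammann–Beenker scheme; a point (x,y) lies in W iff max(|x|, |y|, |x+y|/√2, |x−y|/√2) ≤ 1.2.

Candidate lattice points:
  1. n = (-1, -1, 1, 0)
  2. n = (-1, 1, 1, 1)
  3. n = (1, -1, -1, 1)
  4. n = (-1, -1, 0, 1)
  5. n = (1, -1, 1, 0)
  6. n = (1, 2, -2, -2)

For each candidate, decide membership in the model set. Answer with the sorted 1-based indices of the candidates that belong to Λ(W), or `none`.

2, 4

Internal map: ζ^{3j} for j=0..3 gives (1,0), (−√2/2,√2/2), (0,−1), (√2/2,√2/2).
#1 (-1, -1, 1, 0): internal (-0.2929, -1.7071); octagon support 1.7071 vs apothem 1.2 → ∉ W
#2 (-1, 1, 1, 1): internal (-1.0000, 0.4142); octagon support 1.0000 vs apothem 1.2 → ∈ W
#3 (1, -1, -1, 1): internal (2.4142, 1.0000); octagon support 2.4142 vs apothem 1.2 → ∉ W
#4 (-1, -1, 0, 1): internal (0.4142, 0.0000); octagon support 0.4142 vs apothem 1.2 → ∈ W
#5 (1, -1, 1, 0): internal (1.7071, -1.7071); octagon support 2.4142 vs apothem 1.2 → ∉ W
#6 (1, 2, -2, -2): internal (-1.8284, 2.0000); octagon support 2.7071 vs apothem 1.2 → ∉ W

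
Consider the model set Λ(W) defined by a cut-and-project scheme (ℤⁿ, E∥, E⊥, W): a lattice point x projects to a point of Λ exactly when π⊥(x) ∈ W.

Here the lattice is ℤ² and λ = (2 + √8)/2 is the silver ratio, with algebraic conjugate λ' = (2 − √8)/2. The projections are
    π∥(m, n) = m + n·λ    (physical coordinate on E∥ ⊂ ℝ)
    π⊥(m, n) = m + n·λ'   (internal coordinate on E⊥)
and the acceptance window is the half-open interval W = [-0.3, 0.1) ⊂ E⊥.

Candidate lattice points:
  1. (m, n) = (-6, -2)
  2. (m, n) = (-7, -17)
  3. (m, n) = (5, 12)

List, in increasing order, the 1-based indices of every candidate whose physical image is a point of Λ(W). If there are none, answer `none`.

2, 3

Compute λ' = (2−√8)/2 = -0.4142, so π⊥(m,n) = m -0.4142·n.
[1] lift (-6,-2): star map gives -5.1716; window check -0.3 ≤ -5.1716 < 0.1 is false → out
[2] lift (-7,-17): star map gives 0.0416; window check -0.3 ≤ 0.0416 < 0.1 is true → IN Λ
[3] lift (5,12): star map gives 0.0294; window check -0.3 ≤ 0.0294 < 0.1 is true → IN Λ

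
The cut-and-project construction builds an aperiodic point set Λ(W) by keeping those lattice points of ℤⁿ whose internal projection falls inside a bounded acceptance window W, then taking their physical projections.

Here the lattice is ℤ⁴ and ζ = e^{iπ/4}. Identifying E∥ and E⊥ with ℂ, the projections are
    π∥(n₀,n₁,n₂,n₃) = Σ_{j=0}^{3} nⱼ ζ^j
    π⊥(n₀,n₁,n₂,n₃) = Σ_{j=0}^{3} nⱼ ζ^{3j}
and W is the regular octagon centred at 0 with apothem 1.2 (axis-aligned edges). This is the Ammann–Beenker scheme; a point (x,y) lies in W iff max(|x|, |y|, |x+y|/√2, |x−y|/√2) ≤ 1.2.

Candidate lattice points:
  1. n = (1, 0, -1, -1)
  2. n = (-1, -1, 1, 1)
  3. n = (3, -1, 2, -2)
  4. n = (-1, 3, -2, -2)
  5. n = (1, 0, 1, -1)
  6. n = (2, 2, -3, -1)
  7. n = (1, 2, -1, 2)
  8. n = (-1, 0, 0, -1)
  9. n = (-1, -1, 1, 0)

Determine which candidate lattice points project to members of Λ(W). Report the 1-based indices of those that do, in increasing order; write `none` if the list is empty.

With ζ = e^{iπ/4} the internal vectors are ζ^0,ζ^3,ζ^6,ζ^9.
candidate 1: n = (1, 0, -1, -1) → π⊥ ≈ (+0.2929, +0.2929); max(|x|,|y|,|x±y|/√2) = 0.4142 ≤ 1.2 ⇒ ∈ W
candidate 2: n = (-1, -1, 1, 1) → π⊥ ≈ (+0.4142, -1.0000); max(|x|,|y|,|x±y|/√2) = 1.0000 ≤ 1.2 ⇒ ∈ W
candidate 3: n = (3, -1, 2, -2) → π⊥ ≈ (+2.2929, -4.1213); max(|x|,|y|,|x±y|/√2) = 4.5355 > 1.2 ⇒ ∉ W
candidate 4: n = (-1, 3, -2, -2) → π⊥ ≈ (-4.5355, +2.7071); max(|x|,|y|,|x±y|/√2) = 5.1213 > 1.2 ⇒ ∉ W
candidate 5: n = (1, 0, 1, -1) → π⊥ ≈ (+0.2929, -1.7071); max(|x|,|y|,|x±y|/√2) = 1.7071 > 1.2 ⇒ ∉ W
candidate 6: n = (2, 2, -3, -1) → π⊥ ≈ (-0.1213, +3.7071); max(|x|,|y|,|x±y|/√2) = 3.7071 > 1.2 ⇒ ∉ W
candidate 7: n = (1, 2, -1, 2) → π⊥ ≈ (+1.0000, +3.8284); max(|x|,|y|,|x±y|/√2) = 3.8284 > 1.2 ⇒ ∉ W
candidate 8: n = (-1, 0, 0, -1) → π⊥ ≈ (-1.7071, -0.7071); max(|x|,|y|,|x±y|/√2) = 1.7071 > 1.2 ⇒ ∉ W
candidate 9: n = (-1, -1, 1, 0) → π⊥ ≈ (-0.2929, -1.7071); max(|x|,|y|,|x±y|/√2) = 1.7071 > 1.2 ⇒ ∉ W

1, 2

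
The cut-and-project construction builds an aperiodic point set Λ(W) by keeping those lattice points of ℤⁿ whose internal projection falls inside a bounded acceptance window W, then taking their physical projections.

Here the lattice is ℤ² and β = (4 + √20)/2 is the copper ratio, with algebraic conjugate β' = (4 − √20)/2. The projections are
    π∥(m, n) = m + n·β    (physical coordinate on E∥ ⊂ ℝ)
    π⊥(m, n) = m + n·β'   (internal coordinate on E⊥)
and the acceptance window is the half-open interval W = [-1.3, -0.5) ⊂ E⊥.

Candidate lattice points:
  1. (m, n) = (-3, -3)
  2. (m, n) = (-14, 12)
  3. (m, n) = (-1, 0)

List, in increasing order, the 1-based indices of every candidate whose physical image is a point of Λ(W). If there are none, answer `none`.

Compute β' = (4−√20)/2 = -0.23607, so π⊥(m,n) = m -0.23607·n.
[1] lift (-3,-3): star map gives -2.29180; window check -1.3 ≤ -2.29180 < -0.5 is false → out
[2] lift (-14,12): star map gives -16.83282; window check -1.3 ≤ -16.83282 < -0.5 is false → out
[3] lift (-1,0): star map gives -1.00000; window check -1.3 ≤ -1.00000 < -0.5 is true → IN Λ

3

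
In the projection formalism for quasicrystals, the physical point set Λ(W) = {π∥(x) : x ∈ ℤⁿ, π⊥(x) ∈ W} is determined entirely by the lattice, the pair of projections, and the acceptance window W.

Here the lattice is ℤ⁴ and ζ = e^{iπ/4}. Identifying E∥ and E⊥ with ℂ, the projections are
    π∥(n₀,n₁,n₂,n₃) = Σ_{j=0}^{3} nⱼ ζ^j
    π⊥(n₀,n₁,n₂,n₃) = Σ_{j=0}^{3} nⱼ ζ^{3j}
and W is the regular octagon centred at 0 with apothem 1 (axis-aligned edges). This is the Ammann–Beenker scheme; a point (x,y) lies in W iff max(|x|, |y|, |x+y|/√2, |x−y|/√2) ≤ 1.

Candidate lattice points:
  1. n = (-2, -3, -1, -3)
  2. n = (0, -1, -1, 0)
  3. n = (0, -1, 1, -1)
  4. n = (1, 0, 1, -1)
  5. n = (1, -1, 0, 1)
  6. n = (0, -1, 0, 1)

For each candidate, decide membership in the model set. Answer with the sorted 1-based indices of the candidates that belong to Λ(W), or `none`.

2

Internal map: ζ^{3j} for j=0..3 gives (1,0), (−√2/2,√2/2), (0,−1), (√2/2,√2/2).
#1 (-2, -3, -1, -3): internal (-2.0000, -3.2426); octagon support 3.7071 vs apothem 1 → ∉ W
#2 (0, -1, -1, 0): internal (0.7071, 0.2929); octagon support 0.7071 vs apothem 1 → ∈ W
#3 (0, -1, 1, -1): internal (0.0000, -2.4142); octagon support 2.4142 vs apothem 1 → ∉ W
#4 (1, 0, 1, -1): internal (0.2929, -1.7071); octagon support 1.7071 vs apothem 1 → ∉ W
#5 (1, -1, 0, 1): internal (2.4142, 0.0000); octagon support 2.4142 vs apothem 1 → ∉ W
#6 (0, -1, 0, 1): internal (1.4142, 0.0000); octagon support 1.4142 vs apothem 1 → ∉ W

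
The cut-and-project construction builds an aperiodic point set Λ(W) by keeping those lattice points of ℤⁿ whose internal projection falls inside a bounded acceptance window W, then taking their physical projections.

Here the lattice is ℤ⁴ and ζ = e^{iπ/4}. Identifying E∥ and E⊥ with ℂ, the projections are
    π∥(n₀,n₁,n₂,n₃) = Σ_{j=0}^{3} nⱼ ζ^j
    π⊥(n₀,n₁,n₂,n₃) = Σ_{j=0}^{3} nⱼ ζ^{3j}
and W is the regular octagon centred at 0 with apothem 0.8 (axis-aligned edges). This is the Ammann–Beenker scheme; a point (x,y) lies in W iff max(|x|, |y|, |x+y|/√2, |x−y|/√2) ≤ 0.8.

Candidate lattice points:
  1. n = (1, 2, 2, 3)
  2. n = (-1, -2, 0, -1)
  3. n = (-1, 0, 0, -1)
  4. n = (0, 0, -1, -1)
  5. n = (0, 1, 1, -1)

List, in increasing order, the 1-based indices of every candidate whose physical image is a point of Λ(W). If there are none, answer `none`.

4

π⊥(n) = n₀ + n₁ζ³ + n₂ζ⁶ + n₃ζ⁹ where ζ = e^{iπ/4}.
candidate 1: n = (1, 2, 2, 3) → π⊥ ≈ (+1.7071, +1.5355); max(|x|,|y|,|x±y|/√2) = 2.2929 > 0.8 ⇒ ∉ W
candidate 2: n = (-1, -2, 0, -1) → π⊥ ≈ (-0.2929, -2.1213); max(|x|,|y|,|x±y|/√2) = 2.1213 > 0.8 ⇒ ∉ W
candidate 3: n = (-1, 0, 0, -1) → π⊥ ≈ (-1.7071, -0.7071); max(|x|,|y|,|x±y|/√2) = 1.7071 > 0.8 ⇒ ∉ W
candidate 4: n = (0, 0, -1, -1) → π⊥ ≈ (-0.7071, +0.2929); max(|x|,|y|,|x±y|/√2) = 0.7071 ≤ 0.8 ⇒ ∈ W
candidate 5: n = (0, 1, 1, -1) → π⊥ ≈ (-1.4142, -1.0000); max(|x|,|y|,|x±y|/√2) = 1.7071 > 0.8 ⇒ ∉ W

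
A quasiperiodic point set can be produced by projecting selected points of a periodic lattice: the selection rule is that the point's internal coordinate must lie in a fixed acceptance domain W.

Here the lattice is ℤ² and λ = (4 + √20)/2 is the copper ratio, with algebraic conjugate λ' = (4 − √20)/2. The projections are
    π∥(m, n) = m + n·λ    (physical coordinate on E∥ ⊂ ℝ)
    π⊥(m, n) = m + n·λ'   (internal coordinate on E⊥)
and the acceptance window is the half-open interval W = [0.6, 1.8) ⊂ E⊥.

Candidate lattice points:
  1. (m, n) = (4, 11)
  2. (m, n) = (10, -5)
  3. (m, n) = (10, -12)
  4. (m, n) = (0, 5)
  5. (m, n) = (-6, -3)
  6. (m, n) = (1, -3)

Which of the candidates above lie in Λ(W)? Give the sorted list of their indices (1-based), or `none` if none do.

1, 6

λ' = (4−√20)/2 ≈ -0.236068.
#1 (4,11): internal coord 4 + (11)·λ' = +1.403252; +1.403252 ∈ [0.6, 1.8) → IN Λ
#2 (10,-5): internal coord 10 + (-5)·λ' = +11.180340; +11.180340 ∉ [0.6, 1.8) → out
#3 (10,-12): internal coord 10 + (-12)·λ' = +12.832816; +12.832816 ∉ [0.6, 1.8) → out
#4 (0,5): internal coord 0 + (5)·λ' = -1.180340; -1.180340 ∉ [0.6, 1.8) → out
#5 (-6,-3): internal coord -6 + (-3)·λ' = -5.291796; -5.291796 ∉ [0.6, 1.8) → out
#6 (1,-3): internal coord 1 + (-3)·λ' = +1.708204; +1.708204 ∈ [0.6, 1.8) → IN Λ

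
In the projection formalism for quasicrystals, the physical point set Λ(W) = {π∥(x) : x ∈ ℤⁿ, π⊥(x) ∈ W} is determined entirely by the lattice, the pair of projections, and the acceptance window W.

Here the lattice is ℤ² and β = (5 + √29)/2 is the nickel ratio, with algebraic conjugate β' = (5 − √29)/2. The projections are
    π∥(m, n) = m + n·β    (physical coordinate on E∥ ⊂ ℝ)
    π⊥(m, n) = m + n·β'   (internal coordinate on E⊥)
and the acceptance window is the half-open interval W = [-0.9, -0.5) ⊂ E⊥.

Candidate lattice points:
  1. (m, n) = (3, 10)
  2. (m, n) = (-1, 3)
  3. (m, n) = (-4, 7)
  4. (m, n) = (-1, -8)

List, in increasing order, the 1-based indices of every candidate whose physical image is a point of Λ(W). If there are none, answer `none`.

none

Compute β' = (5−√29)/2 = -0.192582, so π⊥(m,n) = m -0.192582·n.
#1 (3,10): internal coord 3 + (10)·β' = +1.074176; +1.074176 ∉ [-0.9, -0.5) → out
#2 (-1,3): internal coord -1 + (3)·β' = -1.577747; -1.577747 ∉ [-0.9, -0.5) → out
#3 (-4,7): internal coord -4 + (7)·β' = -5.348077; -5.348077 ∉ [-0.9, -0.5) → out
#4 (-1,-8): internal coord -1 + (-8)·β' = +0.540659; +0.540659 ∉ [-0.9, -0.5) → out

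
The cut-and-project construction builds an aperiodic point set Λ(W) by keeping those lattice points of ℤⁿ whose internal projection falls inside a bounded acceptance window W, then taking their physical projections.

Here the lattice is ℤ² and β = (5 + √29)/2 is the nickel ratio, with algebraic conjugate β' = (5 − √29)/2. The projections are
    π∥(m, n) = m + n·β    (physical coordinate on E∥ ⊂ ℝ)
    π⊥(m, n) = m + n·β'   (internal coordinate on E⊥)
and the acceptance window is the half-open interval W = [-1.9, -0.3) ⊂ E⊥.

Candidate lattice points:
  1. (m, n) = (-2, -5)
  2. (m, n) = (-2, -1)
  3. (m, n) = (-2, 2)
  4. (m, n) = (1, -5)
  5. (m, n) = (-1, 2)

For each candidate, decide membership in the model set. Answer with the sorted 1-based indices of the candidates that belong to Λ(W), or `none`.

1, 2, 5

Numerically β ≈ 5.192582 and β' = −1/β ≈ -0.192582.
#1 (-2,-5): internal coord -2 + (-5)·β' = -1.037088; -1.037088 ∈ [-1.9, -0.3) → IN Λ
#2 (-2,-1): internal coord -2 + (-1)·β' = -1.807418; -1.807418 ∈ [-1.9, -0.3) → IN Λ
#3 (-2,2): internal coord -2 + (2)·β' = -2.385165; -2.385165 ∉ [-1.9, -0.3) → out
#4 (1,-5): internal coord 1 + (-5)·β' = +1.962912; +1.962912 ∉ [-1.9, -0.3) → out
#5 (-1,2): internal coord -1 + (2)·β' = -1.385165; -1.385165 ∈ [-1.9, -0.3) → IN Λ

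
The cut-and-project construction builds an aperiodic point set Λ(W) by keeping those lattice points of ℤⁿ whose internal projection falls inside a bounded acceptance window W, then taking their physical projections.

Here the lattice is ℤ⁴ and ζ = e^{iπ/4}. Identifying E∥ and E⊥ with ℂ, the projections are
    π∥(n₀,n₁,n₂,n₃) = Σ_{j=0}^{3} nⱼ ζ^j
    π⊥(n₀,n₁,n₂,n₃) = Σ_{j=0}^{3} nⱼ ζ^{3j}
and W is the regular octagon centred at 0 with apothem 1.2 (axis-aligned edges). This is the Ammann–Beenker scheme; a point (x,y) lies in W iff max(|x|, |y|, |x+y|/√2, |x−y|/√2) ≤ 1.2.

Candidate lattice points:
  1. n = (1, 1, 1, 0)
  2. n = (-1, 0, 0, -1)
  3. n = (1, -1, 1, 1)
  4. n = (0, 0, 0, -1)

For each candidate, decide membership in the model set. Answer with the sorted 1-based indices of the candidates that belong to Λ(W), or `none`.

Internal map: ζ^{3j} for j=0..3 gives (1,0), (−√2/2,√2/2), (0,−1), (√2/2,√2/2).
#1 (1, 1, 1, 0): internal (0.2929, -0.2929); octagon support 0.4142 vs apothem 1.2 → ∈ W
#2 (-1, 0, 0, -1): internal (-1.7071, -0.7071); octagon support 1.7071 vs apothem 1.2 → ∉ W
#3 (1, -1, 1, 1): internal (2.4142, -1.0000); octagon support 2.4142 vs apothem 1.2 → ∉ W
#4 (0, 0, 0, -1): internal (-0.7071, -0.7071); octagon support 1.0000 vs apothem 1.2 → ∈ W

1, 4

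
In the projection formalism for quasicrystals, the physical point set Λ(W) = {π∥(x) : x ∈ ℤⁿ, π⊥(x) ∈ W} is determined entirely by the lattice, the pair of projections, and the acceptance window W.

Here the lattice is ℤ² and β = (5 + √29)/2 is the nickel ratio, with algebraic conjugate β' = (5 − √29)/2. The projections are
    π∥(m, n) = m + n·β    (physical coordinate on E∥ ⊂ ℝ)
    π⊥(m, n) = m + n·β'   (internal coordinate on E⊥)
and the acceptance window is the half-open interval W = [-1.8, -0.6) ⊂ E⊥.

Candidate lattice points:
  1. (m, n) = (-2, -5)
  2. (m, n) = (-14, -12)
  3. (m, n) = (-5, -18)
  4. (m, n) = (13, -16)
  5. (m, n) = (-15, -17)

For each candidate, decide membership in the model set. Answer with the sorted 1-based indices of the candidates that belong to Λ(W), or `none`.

Compute β' = (5−√29)/2 = -0.192582, so π⊥(m,n) = m -0.192582·n.
candidate 1: (m,n)=(-2,-5) → π∥ = -2-5·β ≈ -27.962912, π⊥ = -2-5·β' ≈ -1.037088 ∈ [-1.8, -0.6) ⇒ IN Λ
candidate 2: (m,n)=(-14,-12) → π∥ = -14-12·β ≈ -76.310989, π⊥ = -14-12·β' ≈ -11.689011 ∉ [-1.8, -0.6) ⇒ out
candidate 3: (m,n)=(-5,-18) → π∥ = -5-18·β ≈ -98.466483, π⊥ = -5-18·β' ≈ -1.533517 ∈ [-1.8, -0.6) ⇒ IN Λ
candidate 4: (m,n)=(13,-16) → π∥ = 13-16·β ≈ -70.081318, π⊥ = 13-16·β' ≈ 16.081318 ∉ [-1.8, -0.6) ⇒ out
candidate 5: (m,n)=(-15,-17) → π∥ = -15-17·β ≈ -103.273901, π⊥ = -15-17·β' ≈ -11.726099 ∉ [-1.8, -0.6) ⇒ out

1, 3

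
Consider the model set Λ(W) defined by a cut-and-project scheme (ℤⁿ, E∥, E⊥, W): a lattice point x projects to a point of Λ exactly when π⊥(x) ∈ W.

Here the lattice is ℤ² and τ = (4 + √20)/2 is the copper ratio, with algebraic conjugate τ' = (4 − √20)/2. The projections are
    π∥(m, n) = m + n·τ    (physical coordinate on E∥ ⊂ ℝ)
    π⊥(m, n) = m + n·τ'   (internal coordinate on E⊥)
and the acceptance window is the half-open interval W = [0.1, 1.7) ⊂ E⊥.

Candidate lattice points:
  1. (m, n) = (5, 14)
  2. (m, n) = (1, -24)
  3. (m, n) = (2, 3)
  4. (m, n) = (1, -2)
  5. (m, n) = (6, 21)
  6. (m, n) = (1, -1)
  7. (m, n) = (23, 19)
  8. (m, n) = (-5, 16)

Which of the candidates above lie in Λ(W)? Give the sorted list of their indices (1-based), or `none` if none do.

Numerically τ ≈ 4.2361 and τ' = −1/τ ≈ -0.2361.
[1] lift (5,14): star map gives 1.6950; window check 0.1 ≤ 1.6950 < 1.7 is true → IN Λ
[2] lift (1,-24): star map gives 6.6656; window check 0.1 ≤ 6.6656 < 1.7 is false → out
[3] lift (2,3): star map gives 1.2918; window check 0.1 ≤ 1.2918 < 1.7 is true → IN Λ
[4] lift (1,-2): star map gives 1.4721; window check 0.1 ≤ 1.4721 < 1.7 is true → IN Λ
[5] lift (6,21): star map gives 1.0426; window check 0.1 ≤ 1.0426 < 1.7 is true → IN Λ
[6] lift (1,-1): star map gives 1.2361; window check 0.1 ≤ 1.2361 < 1.7 is true → IN Λ
[7] lift (23,19): star map gives 18.5147; window check 0.1 ≤ 18.5147 < 1.7 is false → out
[8] lift (-5,16): star map gives -8.7771; window check 0.1 ≤ -8.7771 < 1.7 is false → out

1, 3, 4, 5, 6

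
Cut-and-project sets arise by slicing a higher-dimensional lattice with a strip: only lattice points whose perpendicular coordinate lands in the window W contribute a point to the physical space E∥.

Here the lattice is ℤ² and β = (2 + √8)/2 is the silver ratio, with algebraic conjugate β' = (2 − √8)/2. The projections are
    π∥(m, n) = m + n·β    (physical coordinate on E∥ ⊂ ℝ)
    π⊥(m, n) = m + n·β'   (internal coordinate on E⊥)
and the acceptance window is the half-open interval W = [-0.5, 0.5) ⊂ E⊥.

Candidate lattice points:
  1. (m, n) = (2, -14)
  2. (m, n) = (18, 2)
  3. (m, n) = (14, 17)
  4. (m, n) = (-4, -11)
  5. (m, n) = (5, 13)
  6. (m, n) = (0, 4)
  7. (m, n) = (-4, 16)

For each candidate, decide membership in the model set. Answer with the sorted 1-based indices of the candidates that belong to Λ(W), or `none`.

5

Numerically β ≈ 2.41421 and β' = −1/β ≈ -0.41421.
[1] lift (2,-14): star map gives 7.79899; window check -0.5 ≤ 7.79899 < 0.5 is false → out
[2] lift (18,2): star map gives 17.17157; window check -0.5 ≤ 17.17157 < 0.5 is false → out
[3] lift (14,17): star map gives 6.95837; window check -0.5 ≤ 6.95837 < 0.5 is false → out
[4] lift (-4,-11): star map gives 0.55635; window check -0.5 ≤ 0.55635 < 0.5 is false → out
[5] lift (5,13): star map gives -0.38478; window check -0.5 ≤ -0.38478 < 0.5 is true → IN Λ
[6] lift (0,4): star map gives -1.65685; window check -0.5 ≤ -1.65685 < 0.5 is false → out
[7] lift (-4,16): star map gives -10.62742; window check -0.5 ≤ -10.62742 < 0.5 is false → out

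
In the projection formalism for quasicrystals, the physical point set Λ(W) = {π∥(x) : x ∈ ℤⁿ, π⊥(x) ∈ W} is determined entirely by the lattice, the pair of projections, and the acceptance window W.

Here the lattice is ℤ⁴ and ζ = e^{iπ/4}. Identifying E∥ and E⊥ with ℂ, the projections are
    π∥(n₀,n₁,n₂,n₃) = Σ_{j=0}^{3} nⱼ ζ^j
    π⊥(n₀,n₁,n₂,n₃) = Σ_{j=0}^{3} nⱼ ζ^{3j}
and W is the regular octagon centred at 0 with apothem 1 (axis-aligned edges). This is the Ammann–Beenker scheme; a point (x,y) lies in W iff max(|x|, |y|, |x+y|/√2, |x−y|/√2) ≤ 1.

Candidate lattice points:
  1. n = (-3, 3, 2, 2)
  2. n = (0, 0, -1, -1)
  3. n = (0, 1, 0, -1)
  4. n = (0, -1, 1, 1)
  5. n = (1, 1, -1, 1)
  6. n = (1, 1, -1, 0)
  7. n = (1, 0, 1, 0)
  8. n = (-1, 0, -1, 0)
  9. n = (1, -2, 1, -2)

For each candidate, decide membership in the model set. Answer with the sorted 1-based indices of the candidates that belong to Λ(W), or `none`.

2

Internal map: ζ^{3j} for j=0..3 gives (1,0), (−√2/2,√2/2), (0,−1), (√2/2,√2/2).
#1 (-3, 3, 2, 2): internal (-3.707107, 1.535534); octagon support 3.707107 vs apothem 1 → ∉ W
#2 (0, 0, -1, -1): internal (-0.707107, 0.292893); octagon support 0.707107 vs apothem 1 → ∈ W
#3 (0, 1, 0, -1): internal (-1.414214, 0.000000); octagon support 1.414214 vs apothem 1 → ∉ W
#4 (0, -1, 1, 1): internal (1.414214, -1.000000); octagon support 1.707107 vs apothem 1 → ∉ W
#5 (1, 1, -1, 1): internal (1.000000, 2.414214); octagon support 2.414214 vs apothem 1 → ∉ W
#6 (1, 1, -1, 0): internal (0.292893, 1.707107); octagon support 1.707107 vs apothem 1 → ∉ W
#7 (1, 0, 1, 0): internal (1.000000, -1.000000); octagon support 1.414214 vs apothem 1 → ∉ W
#8 (-1, 0, -1, 0): internal (-1.000000, 1.000000); octagon support 1.414214 vs apothem 1 → ∉ W
#9 (1, -2, 1, -2): internal (1.000000, -3.828427); octagon support 3.828427 vs apothem 1 → ∉ W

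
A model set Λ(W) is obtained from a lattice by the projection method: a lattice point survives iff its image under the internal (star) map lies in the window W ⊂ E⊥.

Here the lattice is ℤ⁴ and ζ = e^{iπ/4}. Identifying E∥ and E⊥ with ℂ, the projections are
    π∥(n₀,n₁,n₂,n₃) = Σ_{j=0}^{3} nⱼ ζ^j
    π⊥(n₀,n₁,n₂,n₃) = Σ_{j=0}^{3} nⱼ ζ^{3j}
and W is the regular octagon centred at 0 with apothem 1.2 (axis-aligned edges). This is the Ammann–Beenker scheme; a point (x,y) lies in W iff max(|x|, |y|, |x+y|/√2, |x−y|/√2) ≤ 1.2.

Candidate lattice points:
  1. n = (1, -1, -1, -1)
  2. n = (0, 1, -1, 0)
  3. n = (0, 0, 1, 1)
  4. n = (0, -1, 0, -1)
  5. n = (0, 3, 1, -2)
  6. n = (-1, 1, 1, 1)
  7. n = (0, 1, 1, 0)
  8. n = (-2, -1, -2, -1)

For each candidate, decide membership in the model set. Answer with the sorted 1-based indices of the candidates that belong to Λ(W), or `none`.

Internal map: ζ^{3j} for j=0..3 gives (1,0), (−√2/2,√2/2), (0,−1), (√2/2,√2/2).
#1 (1, -1, -1, -1): internal (1.000000, -0.414214); octagon support 1.000000 vs apothem 1.2 → ∈ W
#2 (0, 1, -1, 0): internal (-0.707107, 1.707107); octagon support 1.707107 vs apothem 1.2 → ∉ W
#3 (0, 0, 1, 1): internal (0.707107, -0.292893); octagon support 0.707107 vs apothem 1.2 → ∈ W
#4 (0, -1, 0, -1): internal (0.000000, -1.414214); octagon support 1.414214 vs apothem 1.2 → ∉ W
#5 (0, 3, 1, -2): internal (-3.535534, -0.292893); octagon support 3.535534 vs apothem 1.2 → ∉ W
#6 (-1, 1, 1, 1): internal (-1.000000, 0.414214); octagon support 1.000000 vs apothem 1.2 → ∈ W
#7 (0, 1, 1, 0): internal (-0.707107, -0.292893); octagon support 0.707107 vs apothem 1.2 → ∈ W
#8 (-2, -1, -2, -1): internal (-2.000000, 0.585786); octagon support 2.000000 vs apothem 1.2 → ∉ W

1, 3, 6, 7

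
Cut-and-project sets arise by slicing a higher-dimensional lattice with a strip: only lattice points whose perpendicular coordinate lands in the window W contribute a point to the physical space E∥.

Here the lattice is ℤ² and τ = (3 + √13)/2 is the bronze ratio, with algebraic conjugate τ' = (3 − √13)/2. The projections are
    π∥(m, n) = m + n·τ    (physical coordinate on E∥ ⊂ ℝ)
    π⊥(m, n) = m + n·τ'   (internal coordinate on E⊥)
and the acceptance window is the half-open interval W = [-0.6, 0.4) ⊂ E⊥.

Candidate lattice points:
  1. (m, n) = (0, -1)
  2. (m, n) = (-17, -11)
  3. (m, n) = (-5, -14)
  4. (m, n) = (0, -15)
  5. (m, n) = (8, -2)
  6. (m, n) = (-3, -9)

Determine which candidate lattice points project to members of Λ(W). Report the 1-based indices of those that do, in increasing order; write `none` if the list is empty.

Compute τ' = (3−√13)/2 = -0.30278, so π⊥(m,n) = m -0.30278·n.
candidate 1: (m,n)=(0,-1) → π∥ = 0-1·τ ≈ -3.30278, π⊥ = 0-1·τ' ≈ 0.30278 ∈ [-0.6, 0.4) ⇒ IN Λ
candidate 2: (m,n)=(-17,-11) → π∥ = -17-11·τ ≈ -53.33053, π⊥ = -17-11·τ' ≈ -13.66947 ∉ [-0.6, 0.4) ⇒ out
candidate 3: (m,n)=(-5,-14) → π∥ = -5-14·τ ≈ -51.23886, π⊥ = -5-14·τ' ≈ -0.76114 ∉ [-0.6, 0.4) ⇒ out
candidate 4: (m,n)=(0,-15) → π∥ = 0-15·τ ≈ -49.54163, π⊥ = 0-15·τ' ≈ 4.54163 ∉ [-0.6, 0.4) ⇒ out
candidate 5: (m,n)=(8,-2) → π∥ = 8-2·τ ≈ 1.39445, π⊥ = 8-2·τ' ≈ 8.60555 ∉ [-0.6, 0.4) ⇒ out
candidate 6: (m,n)=(-3,-9) → π∥ = -3-9·τ ≈ -32.72498, π⊥ = -3-9·τ' ≈ -0.27502 ∈ [-0.6, 0.4) ⇒ IN Λ

1, 6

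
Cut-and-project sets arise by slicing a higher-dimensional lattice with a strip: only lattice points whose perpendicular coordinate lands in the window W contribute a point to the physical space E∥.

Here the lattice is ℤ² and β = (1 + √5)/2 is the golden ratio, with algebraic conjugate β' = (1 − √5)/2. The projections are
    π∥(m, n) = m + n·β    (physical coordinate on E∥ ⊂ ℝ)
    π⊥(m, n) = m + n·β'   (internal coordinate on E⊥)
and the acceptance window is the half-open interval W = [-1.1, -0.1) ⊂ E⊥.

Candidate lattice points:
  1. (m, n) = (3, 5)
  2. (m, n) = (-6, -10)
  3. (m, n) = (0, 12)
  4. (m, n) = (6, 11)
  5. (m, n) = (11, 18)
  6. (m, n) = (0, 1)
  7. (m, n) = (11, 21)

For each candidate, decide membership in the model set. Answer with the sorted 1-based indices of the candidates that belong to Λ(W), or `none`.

4, 5, 6

Numerically β ≈ 1.61803 and β' = −1/β ≈ -0.61803.
candidate 1: (m,n)=(3,5) → π∥ = 3+5·β ≈ 11.09017, π⊥ = 3+5·β' ≈ -0.09017 ∉ [-1.1, -0.1) ⇒ out
candidate 2: (m,n)=(-6,-10) → π∥ = -6-10·β ≈ -22.18034, π⊥ = -6-10·β' ≈ 0.18034 ∉ [-1.1, -0.1) ⇒ out
candidate 3: (m,n)=(0,12) → π∥ = 0+12·β ≈ 19.41641, π⊥ = 0+12·β' ≈ -7.41641 ∉ [-1.1, -0.1) ⇒ out
candidate 4: (m,n)=(6,11) → π∥ = 6+11·β ≈ 23.79837, π⊥ = 6+11·β' ≈ -0.79837 ∈ [-1.1, -0.1) ⇒ IN Λ
candidate 5: (m,n)=(11,18) → π∥ = 11+18·β ≈ 40.12461, π⊥ = 11+18·β' ≈ -0.12461 ∈ [-1.1, -0.1) ⇒ IN Λ
candidate 6: (m,n)=(0,1) → π∥ = 0+1·β ≈ 1.61803, π⊥ = 0+1·β' ≈ -0.61803 ∈ [-1.1, -0.1) ⇒ IN Λ
candidate 7: (m,n)=(11,21) → π∥ = 11+21·β ≈ 44.97871, π⊥ = 11+21·β' ≈ -1.97871 ∉ [-1.1, -0.1) ⇒ out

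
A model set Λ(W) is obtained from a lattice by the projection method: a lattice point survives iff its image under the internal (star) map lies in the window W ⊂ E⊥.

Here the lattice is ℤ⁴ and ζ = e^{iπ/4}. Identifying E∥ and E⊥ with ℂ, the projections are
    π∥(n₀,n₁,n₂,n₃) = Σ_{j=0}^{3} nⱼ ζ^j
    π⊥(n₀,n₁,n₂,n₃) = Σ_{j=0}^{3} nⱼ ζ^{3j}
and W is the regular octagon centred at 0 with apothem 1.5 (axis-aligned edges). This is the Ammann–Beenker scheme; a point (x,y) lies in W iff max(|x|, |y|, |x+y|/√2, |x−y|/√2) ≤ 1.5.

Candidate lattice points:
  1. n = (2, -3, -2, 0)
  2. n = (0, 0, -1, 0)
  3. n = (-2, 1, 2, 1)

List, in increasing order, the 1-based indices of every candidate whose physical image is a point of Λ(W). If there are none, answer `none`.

2

π⊥(n) = n₀ + n₁ζ³ + n₂ζ⁶ + n₃ζ⁹ where ζ = e^{iπ/4}.
candidate 1: n = (2, -3, -2, 0) → π⊥ ≈ (+4.12132, -0.12132); max(|x|,|y|,|x±y|/√2) = 4.12132 > 1.5 ⇒ ∉ W
candidate 2: n = (0, 0, -1, 0) → π⊥ ≈ (+0.00000, +1.00000); max(|x|,|y|,|x±y|/√2) = 1.00000 ≤ 1.5 ⇒ ∈ W
candidate 3: n = (-2, 1, 2, 1) → π⊥ ≈ (-2.00000, -0.58579); max(|x|,|y|,|x±y|/√2) = 2.00000 > 1.5 ⇒ ∉ W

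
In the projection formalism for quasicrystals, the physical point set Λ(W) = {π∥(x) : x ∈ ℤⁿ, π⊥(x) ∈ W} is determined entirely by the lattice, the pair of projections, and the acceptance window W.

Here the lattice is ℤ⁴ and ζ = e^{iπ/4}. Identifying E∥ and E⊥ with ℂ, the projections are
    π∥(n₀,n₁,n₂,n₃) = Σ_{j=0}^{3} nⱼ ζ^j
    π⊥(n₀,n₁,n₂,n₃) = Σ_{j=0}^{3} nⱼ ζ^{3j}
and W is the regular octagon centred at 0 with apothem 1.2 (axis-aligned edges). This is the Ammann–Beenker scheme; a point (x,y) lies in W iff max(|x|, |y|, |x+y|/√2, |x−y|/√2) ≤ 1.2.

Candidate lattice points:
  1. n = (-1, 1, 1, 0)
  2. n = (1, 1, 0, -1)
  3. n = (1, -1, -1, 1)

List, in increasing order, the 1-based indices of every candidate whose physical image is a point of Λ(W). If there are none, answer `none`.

π⊥(n) = n₀ + n₁ζ³ + n₂ζ⁶ + n₃ζ⁹ where ζ = e^{iπ/4}.
candidate 1: n = (-1, 1, 1, 0) → π⊥ ≈ (-1.70711, -0.29289); max(|x|,|y|,|x±y|/√2) = 1.70711 > 1.2 ⇒ ∉ W
candidate 2: n = (1, 1, 0, -1) → π⊥ ≈ (-0.41421, +0.00000); max(|x|,|y|,|x±y|/√2) = 0.41421 ≤ 1.2 ⇒ ∈ W
candidate 3: n = (1, -1, -1, 1) → π⊥ ≈ (+2.41421, +1.00000); max(|x|,|y|,|x±y|/√2) = 2.41421 > 1.2 ⇒ ∉ W

2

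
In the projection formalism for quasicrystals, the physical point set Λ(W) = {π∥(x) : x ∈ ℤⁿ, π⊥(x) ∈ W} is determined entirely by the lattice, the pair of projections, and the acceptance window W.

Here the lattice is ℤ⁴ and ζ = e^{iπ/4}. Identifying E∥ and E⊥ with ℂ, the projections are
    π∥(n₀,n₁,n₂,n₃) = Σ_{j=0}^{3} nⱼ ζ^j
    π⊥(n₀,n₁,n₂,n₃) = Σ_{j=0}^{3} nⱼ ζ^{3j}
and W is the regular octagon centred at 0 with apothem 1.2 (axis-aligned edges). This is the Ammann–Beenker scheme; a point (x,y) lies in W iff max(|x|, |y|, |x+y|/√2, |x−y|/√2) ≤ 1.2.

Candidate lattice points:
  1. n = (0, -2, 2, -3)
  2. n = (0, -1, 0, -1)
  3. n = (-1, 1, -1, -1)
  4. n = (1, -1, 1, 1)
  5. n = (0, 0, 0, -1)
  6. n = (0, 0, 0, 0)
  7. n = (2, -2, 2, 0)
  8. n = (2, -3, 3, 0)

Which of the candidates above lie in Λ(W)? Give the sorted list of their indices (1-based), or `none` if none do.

π⊥(n) = n₀ + n₁ζ³ + n₂ζ⁶ + n₃ζ⁹ where ζ = e^{iπ/4}.
candidate 1: n = (0, -2, 2, -3) → π⊥ ≈ (-0.7071, -5.5355); max(|x|,|y|,|x±y|/√2) = 5.5355 > 1.2 ⇒ ∉ W
candidate 2: n = (0, -1, 0, -1) → π⊥ ≈ (+0.0000, -1.4142); max(|x|,|y|,|x±y|/√2) = 1.4142 > 1.2 ⇒ ∉ W
candidate 3: n = (-1, 1, -1, -1) → π⊥ ≈ (-2.4142, +1.0000); max(|x|,|y|,|x±y|/√2) = 2.4142 > 1.2 ⇒ ∉ W
candidate 4: n = (1, -1, 1, 1) → π⊥ ≈ (+2.4142, -1.0000); max(|x|,|y|,|x±y|/√2) = 2.4142 > 1.2 ⇒ ∉ W
candidate 5: n = (0, 0, 0, -1) → π⊥ ≈ (-0.7071, -0.7071); max(|x|,|y|,|x±y|/√2) = 1.0000 ≤ 1.2 ⇒ ∈ W
candidate 6: n = (0, 0, 0, 0) → π⊥ ≈ (+0.0000, +0.0000); max(|x|,|y|,|x±y|/√2) = 0.0000 ≤ 1.2 ⇒ ∈ W
candidate 7: n = (2, -2, 2, 0) → π⊥ ≈ (+3.4142, -3.4142); max(|x|,|y|,|x±y|/√2) = 4.8284 > 1.2 ⇒ ∉ W
candidate 8: n = (2, -3, 3, 0) → π⊥ ≈ (+4.1213, -5.1213); max(|x|,|y|,|x±y|/√2) = 6.5355 > 1.2 ⇒ ∉ W

5, 6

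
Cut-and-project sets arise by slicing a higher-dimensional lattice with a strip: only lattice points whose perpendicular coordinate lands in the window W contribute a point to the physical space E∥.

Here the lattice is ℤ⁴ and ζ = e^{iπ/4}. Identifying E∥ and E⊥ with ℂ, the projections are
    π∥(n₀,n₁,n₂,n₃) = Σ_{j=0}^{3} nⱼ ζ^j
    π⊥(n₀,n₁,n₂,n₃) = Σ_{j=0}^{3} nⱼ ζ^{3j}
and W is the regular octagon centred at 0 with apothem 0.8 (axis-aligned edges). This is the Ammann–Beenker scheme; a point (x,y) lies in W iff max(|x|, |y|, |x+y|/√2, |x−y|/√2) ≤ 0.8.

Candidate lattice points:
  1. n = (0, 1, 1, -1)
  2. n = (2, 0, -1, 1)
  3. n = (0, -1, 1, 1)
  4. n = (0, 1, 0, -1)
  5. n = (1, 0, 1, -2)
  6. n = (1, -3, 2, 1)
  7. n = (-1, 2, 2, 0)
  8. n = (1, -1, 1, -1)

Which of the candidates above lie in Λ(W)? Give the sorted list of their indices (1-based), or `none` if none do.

none

π⊥(n) = n₀ + n₁ζ³ + n₂ζ⁶ + n₃ζ⁹ where ζ = e^{iπ/4}.
candidate 1: n = (0, 1, 1, -1) → π⊥ ≈ (-1.414214, -1.000000); max(|x|,|y|,|x±y|/√2) = 1.707107 > 0.8 ⇒ ∉ W
candidate 2: n = (2, 0, -1, 1) → π⊥ ≈ (+2.707107, +1.707107); max(|x|,|y|,|x±y|/√2) = 3.121320 > 0.8 ⇒ ∉ W
candidate 3: n = (0, -1, 1, 1) → π⊥ ≈ (+1.414214, -1.000000); max(|x|,|y|,|x±y|/√2) = 1.707107 > 0.8 ⇒ ∉ W
candidate 4: n = (0, 1, 0, -1) → π⊥ ≈ (-1.414214, +0.000000); max(|x|,|y|,|x±y|/√2) = 1.414214 > 0.8 ⇒ ∉ W
candidate 5: n = (1, 0, 1, -2) → π⊥ ≈ (-0.414214, -2.414214); max(|x|,|y|,|x±y|/√2) = 2.414214 > 0.8 ⇒ ∉ W
candidate 6: n = (1, -3, 2, 1) → π⊥ ≈ (+3.828427, -3.414214); max(|x|,|y|,|x±y|/√2) = 5.121320 > 0.8 ⇒ ∉ W
candidate 7: n = (-1, 2, 2, 0) → π⊥ ≈ (-2.414214, -0.585786); max(|x|,|y|,|x±y|/√2) = 2.414214 > 0.8 ⇒ ∉ W
candidate 8: n = (1, -1, 1, -1) → π⊥ ≈ (+1.000000, -2.414214); max(|x|,|y|,|x±y|/√2) = 2.414214 > 0.8 ⇒ ∉ W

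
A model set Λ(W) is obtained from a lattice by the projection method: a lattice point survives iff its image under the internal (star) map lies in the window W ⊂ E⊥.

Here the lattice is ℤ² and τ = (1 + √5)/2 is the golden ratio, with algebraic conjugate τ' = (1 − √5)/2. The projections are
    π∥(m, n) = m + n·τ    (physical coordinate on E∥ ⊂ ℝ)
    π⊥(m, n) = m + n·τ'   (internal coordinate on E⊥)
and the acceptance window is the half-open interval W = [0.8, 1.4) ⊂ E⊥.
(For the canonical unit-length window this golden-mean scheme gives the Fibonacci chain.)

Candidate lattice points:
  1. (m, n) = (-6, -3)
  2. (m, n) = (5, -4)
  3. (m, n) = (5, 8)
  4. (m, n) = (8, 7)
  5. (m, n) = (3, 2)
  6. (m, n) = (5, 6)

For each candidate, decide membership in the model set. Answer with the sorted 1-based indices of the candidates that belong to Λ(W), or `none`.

6

Numerically τ ≈ 1.6180 and τ' = −1/τ ≈ -0.6180.
[1] lift (-6,-3): star map gives -4.1459; window check 0.8 ≤ -4.1459 < 1.4 is false → out
[2] lift (5,-4): star map gives 7.4721; window check 0.8 ≤ 7.4721 < 1.4 is false → out
[3] lift (5,8): star map gives 0.0557; window check 0.8 ≤ 0.0557 < 1.4 is false → out
[4] lift (8,7): star map gives 3.6738; window check 0.8 ≤ 3.6738 < 1.4 is false → out
[5] lift (3,2): star map gives 1.7639; window check 0.8 ≤ 1.7639 < 1.4 is false → out
[6] lift (5,6): star map gives 1.2918; window check 0.8 ≤ 1.2918 < 1.4 is true → IN Λ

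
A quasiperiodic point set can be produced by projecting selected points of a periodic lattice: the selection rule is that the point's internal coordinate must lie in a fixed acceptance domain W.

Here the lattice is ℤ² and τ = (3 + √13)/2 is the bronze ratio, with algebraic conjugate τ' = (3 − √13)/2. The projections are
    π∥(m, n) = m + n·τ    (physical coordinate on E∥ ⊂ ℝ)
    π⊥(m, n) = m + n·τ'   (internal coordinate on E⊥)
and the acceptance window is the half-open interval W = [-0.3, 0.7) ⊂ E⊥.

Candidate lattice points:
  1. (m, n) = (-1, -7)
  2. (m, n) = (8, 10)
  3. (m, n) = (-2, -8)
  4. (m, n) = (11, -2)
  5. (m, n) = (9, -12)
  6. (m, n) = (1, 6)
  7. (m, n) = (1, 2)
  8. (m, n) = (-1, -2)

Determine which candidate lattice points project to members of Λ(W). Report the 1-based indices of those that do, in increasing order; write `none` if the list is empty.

3, 7

Numerically τ ≈ 3.3028 and τ' = −1/τ ≈ -0.3028.
[1] lift (-1,-7): star map gives 1.1194; window check -0.3 ≤ 1.1194 < 0.7 is false → out
[2] lift (8,10): star map gives 4.9722; window check -0.3 ≤ 4.9722 < 0.7 is false → out
[3] lift (-2,-8): star map gives 0.4222; window check -0.3 ≤ 0.4222 < 0.7 is true → IN Λ
[4] lift (11,-2): star map gives 11.6056; window check -0.3 ≤ 11.6056 < 0.7 is false → out
[5] lift (9,-12): star map gives 12.6333; window check -0.3 ≤ 12.6333 < 0.7 is false → out
[6] lift (1,6): star map gives -0.8167; window check -0.3 ≤ -0.8167 < 0.7 is false → out
[7] lift (1,2): star map gives 0.3944; window check -0.3 ≤ 0.3944 < 0.7 is true → IN Λ
[8] lift (-1,-2): star map gives -0.3944; window check -0.3 ≤ -0.3944 < 0.7 is false → out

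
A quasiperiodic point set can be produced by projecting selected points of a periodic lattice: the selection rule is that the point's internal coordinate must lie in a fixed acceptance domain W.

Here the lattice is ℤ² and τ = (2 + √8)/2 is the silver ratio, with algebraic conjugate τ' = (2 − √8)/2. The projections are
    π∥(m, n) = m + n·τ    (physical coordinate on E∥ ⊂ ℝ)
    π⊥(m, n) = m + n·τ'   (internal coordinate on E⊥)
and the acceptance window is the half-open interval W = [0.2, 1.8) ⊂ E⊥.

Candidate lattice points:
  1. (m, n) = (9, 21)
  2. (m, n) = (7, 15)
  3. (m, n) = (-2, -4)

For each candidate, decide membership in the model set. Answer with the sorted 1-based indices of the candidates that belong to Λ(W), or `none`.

1, 2

Compute τ' = (2−√8)/2 = -0.41421, so π⊥(m,n) = m -0.41421·n.
#1 (9,21): internal coord 9 + (21)·τ' = +0.30152; +0.30152 ∈ [0.2, 1.8) → IN Λ
#2 (7,15): internal coord 7 + (15)·τ' = +0.78680; +0.78680 ∈ [0.2, 1.8) → IN Λ
#3 (-2,-4): internal coord -2 + (-4)·τ' = -0.34315; -0.34315 ∉ [0.2, 1.8) → out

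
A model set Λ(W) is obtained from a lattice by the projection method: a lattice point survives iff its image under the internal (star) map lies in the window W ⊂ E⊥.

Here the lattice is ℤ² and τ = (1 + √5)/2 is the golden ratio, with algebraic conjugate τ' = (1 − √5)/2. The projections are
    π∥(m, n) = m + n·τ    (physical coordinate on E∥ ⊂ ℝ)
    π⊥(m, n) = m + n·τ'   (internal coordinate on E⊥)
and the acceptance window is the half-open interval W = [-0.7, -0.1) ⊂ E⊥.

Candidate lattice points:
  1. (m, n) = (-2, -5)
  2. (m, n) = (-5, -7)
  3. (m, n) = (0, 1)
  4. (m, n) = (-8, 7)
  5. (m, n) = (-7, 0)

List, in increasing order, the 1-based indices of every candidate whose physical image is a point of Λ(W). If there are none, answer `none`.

τ' = (1−√5)/2 ≈ -0.618034.
candidate 1: (m,n)=(-2,-5) → π∥ = -2-5·τ ≈ -10.090170, π⊥ = -2-5·τ' ≈ 1.090170 ∉ [-0.7, -0.1) ⇒ out
candidate 2: (m,n)=(-5,-7) → π∥ = -5-7·τ ≈ -16.326238, π⊥ = -5-7·τ' ≈ -0.673762 ∈ [-0.7, -0.1) ⇒ IN Λ
candidate 3: (m,n)=(0,1) → π∥ = 0+1·τ ≈ 1.618034, π⊥ = 0+1·τ' ≈ -0.618034 ∈ [-0.7, -0.1) ⇒ IN Λ
candidate 4: (m,n)=(-8,7) → π∥ = -8+7·τ ≈ 3.326238, π⊥ = -8+7·τ' ≈ -12.326238 ∉ [-0.7, -0.1) ⇒ out
candidate 5: (m,n)=(-7,0) → π∥ = -7+0·τ ≈ -7.000000, π⊥ = -7+0·τ' ≈ -7.000000 ∉ [-0.7, -0.1) ⇒ out

2, 3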